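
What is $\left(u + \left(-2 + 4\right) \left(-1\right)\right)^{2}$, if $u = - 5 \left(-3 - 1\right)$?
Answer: $324$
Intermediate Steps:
$u = 20$ ($u = \left(-5\right) \left(-4\right) = 20$)
$\left(u + \left(-2 + 4\right) \left(-1\right)\right)^{2} = \left(20 + \left(-2 + 4\right) \left(-1\right)\right)^{2} = \left(20 + 2 \left(-1\right)\right)^{2} = \left(20 - 2\right)^{2} = 18^{2} = 324$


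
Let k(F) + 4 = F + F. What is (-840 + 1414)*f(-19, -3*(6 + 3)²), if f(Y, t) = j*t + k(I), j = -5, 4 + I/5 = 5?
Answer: 700854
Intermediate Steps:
I = 5 (I = -20 + 5*5 = -20 + 25 = 5)
k(F) = -4 + 2*F (k(F) = -4 + (F + F) = -4 + 2*F)
f(Y, t) = 6 - 5*t (f(Y, t) = -5*t + (-4 + 2*5) = -5*t + (-4 + 10) = -5*t + 6 = 6 - 5*t)
(-840 + 1414)*f(-19, -3*(6 + 3)²) = (-840 + 1414)*(6 - (-15)*(6 + 3)²) = 574*(6 - (-15)*9²) = 574*(6 - (-15)*81) = 574*(6 - 5*(-243)) = 574*(6 + 1215) = 574*1221 = 700854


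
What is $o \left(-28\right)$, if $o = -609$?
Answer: $17052$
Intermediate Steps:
$o \left(-28\right) = \left(-609\right) \left(-28\right) = 17052$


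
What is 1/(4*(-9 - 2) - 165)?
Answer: -1/209 ≈ -0.0047847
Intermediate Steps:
1/(4*(-9 - 2) - 165) = 1/(4*(-11) - 165) = 1/(-44 - 165) = 1/(-209) = -1/209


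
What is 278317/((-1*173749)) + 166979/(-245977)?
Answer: -97472014980/42738257773 ≈ -2.2807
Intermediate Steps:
278317/((-1*173749)) + 166979/(-245977) = 278317/(-173749) + 166979*(-1/245977) = 278317*(-1/173749) - 166979/245977 = -278317/173749 - 166979/245977 = -97472014980/42738257773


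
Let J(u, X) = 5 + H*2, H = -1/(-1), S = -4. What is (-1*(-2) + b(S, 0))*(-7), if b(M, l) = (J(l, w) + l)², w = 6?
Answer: -357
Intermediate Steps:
H = 1 (H = -1*(-1) = 1)
J(u, X) = 7 (J(u, X) = 5 + 1*2 = 5 + 2 = 7)
b(M, l) = (7 + l)²
(-1*(-2) + b(S, 0))*(-7) = (-1*(-2) + (7 + 0)²)*(-7) = (2 + 7²)*(-7) = (2 + 49)*(-7) = 51*(-7) = -357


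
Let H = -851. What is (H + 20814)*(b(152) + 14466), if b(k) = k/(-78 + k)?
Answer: 10686553234/37 ≈ 2.8883e+8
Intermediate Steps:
(H + 20814)*(b(152) + 14466) = (-851 + 20814)*(152/(-78 + 152) + 14466) = 19963*(152/74 + 14466) = 19963*(152*(1/74) + 14466) = 19963*(76/37 + 14466) = 19963*(535318/37) = 10686553234/37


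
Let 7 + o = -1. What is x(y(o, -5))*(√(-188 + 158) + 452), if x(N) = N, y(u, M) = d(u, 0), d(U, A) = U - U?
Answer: 0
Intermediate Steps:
o = -8 (o = -7 - 1 = -8)
d(U, A) = 0
y(u, M) = 0
x(y(o, -5))*(√(-188 + 158) + 452) = 0*(√(-188 + 158) + 452) = 0*(√(-30) + 452) = 0*(I*√30 + 452) = 0*(452 + I*√30) = 0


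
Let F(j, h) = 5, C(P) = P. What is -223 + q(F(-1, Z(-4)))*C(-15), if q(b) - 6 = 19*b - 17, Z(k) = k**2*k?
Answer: -1483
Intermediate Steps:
Z(k) = k**3
q(b) = -11 + 19*b (q(b) = 6 + (19*b - 17) = 6 + (-17 + 19*b) = -11 + 19*b)
-223 + q(F(-1, Z(-4)))*C(-15) = -223 + (-11 + 19*5)*(-15) = -223 + (-11 + 95)*(-15) = -223 + 84*(-15) = -223 - 1260 = -1483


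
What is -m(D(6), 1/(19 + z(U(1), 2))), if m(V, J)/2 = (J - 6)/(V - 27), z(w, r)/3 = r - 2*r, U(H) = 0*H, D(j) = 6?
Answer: -22/39 ≈ -0.56410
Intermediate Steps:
U(H) = 0
z(w, r) = -3*r (z(w, r) = 3*(r - 2*r) = 3*(-r) = -3*r)
m(V, J) = 2*(-6 + J)/(-27 + V) (m(V, J) = 2*((J - 6)/(V - 27)) = 2*((-6 + J)/(-27 + V)) = 2*(-6 + J)/(-27 + V))
-m(D(6), 1/(19 + z(U(1), 2))) = -2*(-6 + 1/(19 - 3*2))/(-27 + 6) = -2*(-6 + 1/(19 - 6))/(-21) = -2*(-1)*(-6 + 1/13)/21 = -2*(-1)*(-77)/(21*13) = -1*22/39 = -22/39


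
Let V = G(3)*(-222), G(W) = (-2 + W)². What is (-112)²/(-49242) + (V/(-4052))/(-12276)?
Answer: -5777583289/22679749048 ≈ -0.25475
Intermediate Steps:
V = -222 (V = (-2 + 3)²*(-222) = 1²*(-222) = 1*(-222) = -222)
(-112)²/(-49242) + (V/(-4052))/(-12276) = (-112)²/(-49242) - 222/(-4052)/(-12276) = 12544*(-1/49242) - 222*(-1/4052)*(-1/12276) = -6272/24621 + (111/2026)*(-1/12276) = -6272/24621 - 37/8290392 = -5777583289/22679749048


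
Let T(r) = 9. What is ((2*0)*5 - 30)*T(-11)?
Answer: -270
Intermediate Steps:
((2*0)*5 - 30)*T(-11) = ((2*0)*5 - 30)*9 = (0*5 - 30)*9 = (0 - 30)*9 = -30*9 = -270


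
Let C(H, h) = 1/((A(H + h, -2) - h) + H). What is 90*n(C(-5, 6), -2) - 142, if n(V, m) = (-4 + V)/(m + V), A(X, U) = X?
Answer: 236/7 ≈ 33.714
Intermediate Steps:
C(H, h) = 1/(2*H) (C(H, h) = 1/(((H + h) - h) + H) = 1/(H + H) = 1/(2*H))
n(V, m) = (-4 + V)/(V + m)
90*n(C(-5, 6), -2) - 142 = 90*((-4 + (½)/(-5))/((½)/(-5) - 2)) - 142 = 90*((-4 + (½)*(-⅕))/((½)*(-⅕) - 2)) - 142 = 90*((-4 - ⅒)/(-⅒ - 2)) - 142 = 90*(-41/10/(-21/10)) - 142 = 90*(-10/21*(-41/10)) - 142 = 90*(41/21) - 142 = 1230/7 - 142 = 236/7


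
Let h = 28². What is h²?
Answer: 614656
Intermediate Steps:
h = 784
h² = 784² = 614656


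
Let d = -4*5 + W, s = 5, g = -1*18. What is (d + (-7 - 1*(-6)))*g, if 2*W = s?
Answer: 333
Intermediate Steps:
g = -18
W = 5/2 (W = (½)*5 = 5/2 ≈ 2.5000)
d = -35/2 (d = -4*5 + 5/2 = -20 + 5/2 = -35/2 ≈ -17.500)
(d + (-7 - 1*(-6)))*g = (-35/2 + (-7 - 1*(-6)))*(-18) = (-35/2 + (-7 + 6))*(-18) = (-35/2 - 1)*(-18) = -37/2*(-18) = 333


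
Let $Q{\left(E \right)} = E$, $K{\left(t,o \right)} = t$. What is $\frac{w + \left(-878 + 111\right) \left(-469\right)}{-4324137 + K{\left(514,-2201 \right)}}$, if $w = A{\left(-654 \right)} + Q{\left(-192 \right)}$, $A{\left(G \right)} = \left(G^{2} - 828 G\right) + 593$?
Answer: $- \frac{1329352}{4323623} \approx -0.30746$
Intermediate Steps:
$A{\left(G \right)} = 593 + G^{2} - 828 G$
$w = 969629$ ($w = \left(593 + \left(-654\right)^{2} - -541512\right) - 192 = \left(593 + 427716 + 541512\right) - 192 = 969821 - 192 = 969629$)
$\frac{w + \left(-878 + 111\right) \left(-469\right)}{-4324137 + K{\left(514,-2201 \right)}} = \frac{969629 + \left(-878 + 111\right) \left(-469\right)}{-4324137 + 514} = \frac{969629 - -359723}{-4323623} = \left(969629 + 359723\right) \left(- \frac{1}{4323623}\right) = 1329352 \left(- \frac{1}{4323623}\right) = - \frac{1329352}{4323623}$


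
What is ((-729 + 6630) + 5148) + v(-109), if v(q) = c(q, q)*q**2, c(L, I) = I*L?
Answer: 141169210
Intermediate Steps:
v(q) = q**4 (v(q) = (q*q)*q**2 = q**2*q**2 = q**4)
((-729 + 6630) + 5148) + v(-109) = ((-729 + 6630) + 5148) + (-109)**4 = (5901 + 5148) + 141158161 = 11049 + 141158161 = 141169210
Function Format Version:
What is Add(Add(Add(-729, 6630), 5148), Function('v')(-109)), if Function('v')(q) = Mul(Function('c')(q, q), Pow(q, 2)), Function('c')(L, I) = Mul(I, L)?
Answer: 141169210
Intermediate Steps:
Function('v')(q) = Pow(q, 4) (Function('v')(q) = Mul(Mul(q, q), Pow(q, 2)) = Mul(Pow(q, 2), Pow(q, 2)) = Pow(q, 4))
Add(Add(Add(-729, 6630), 5148), Function('v')(-109)) = Add(Add(Add(-729, 6630), 5148), Pow(-109, 4)) = Add(Add(5901, 5148), 141158161) = Add(11049, 141158161) = 141169210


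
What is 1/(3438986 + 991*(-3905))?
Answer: -1/430869 ≈ -2.3209e-6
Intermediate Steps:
1/(3438986 + 991*(-3905)) = 1/(3438986 - 3869855) = 1/(-430869) = -1/430869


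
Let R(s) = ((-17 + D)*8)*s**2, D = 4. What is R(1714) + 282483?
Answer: -305248301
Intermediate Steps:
R(s) = -104*s**2 (R(s) = ((-17 + 4)*8)*s**2 = (-13*8)*s**2 = -104*s**2)
R(1714) + 282483 = -104*1714**2 + 282483 = -104*2937796 + 282483 = -305530784 + 282483 = -305248301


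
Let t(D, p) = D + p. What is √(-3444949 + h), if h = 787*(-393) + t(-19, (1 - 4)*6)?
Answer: I*√3754277 ≈ 1937.6*I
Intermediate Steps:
h = -309328 (h = 787*(-393) + (-19 + (1 - 4)*6) = -309291 + (-19 - 3*6) = -309291 + (-19 - 18) = -309291 - 37 = -309328)
√(-3444949 + h) = √(-3444949 - 309328) = √(-3754277) = I*√3754277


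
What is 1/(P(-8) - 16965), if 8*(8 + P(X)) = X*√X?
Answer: I/(-16973*I + 2*√2) ≈ -5.8917e-5 + 9.8181e-9*I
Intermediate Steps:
P(X) = -8 + X^(3/2)/8 (P(X) = -8 + (X*√X)/8 = -8 + X^(3/2)/8)
1/(P(-8) - 16965) = 1/((-8 + (-8)^(3/2)/8) - 16965) = 1/((-8 + (-16*I*√2)/8) - 16965) = 1/((-8 - 2*I*√2) - 16965) = 1/(-16973 - 2*I*√2)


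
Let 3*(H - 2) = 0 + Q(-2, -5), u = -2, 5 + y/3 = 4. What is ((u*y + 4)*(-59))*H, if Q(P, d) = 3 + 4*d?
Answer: 6490/3 ≈ 2163.3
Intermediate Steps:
y = -3 (y = -15 + 3*4 = -15 + 12 = -3)
H = -11/3 (H = 2 + (0 + (3 + 4*(-5)))/3 = 2 + (0 + (3 - 20))/3 = 2 + (0 - 17)/3 = 2 + (1/3)*(-17) = 2 - 17/3 = -11/3 ≈ -3.6667)
((u*y + 4)*(-59))*H = ((-2*(-3) + 4)*(-59))*(-11/3) = ((6 + 4)*(-59))*(-11/3) = (10*(-59))*(-11/3) = -590*(-11/3) = 6490/3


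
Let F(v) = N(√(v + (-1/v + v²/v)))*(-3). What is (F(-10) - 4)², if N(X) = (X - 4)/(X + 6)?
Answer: (168*√1990 + 8311*I)/(-161*I + 12*√1990) ≈ 8.5566 + 18.099*I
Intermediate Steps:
N(X) = (-4 + X)/(6 + X)
F(v) = -3*(-4 + √(-1/v + 2*v))/(6 + √(-1/v + 2*v)) (F(v) = ((-4 + √(v + (-1/v + v²/v)))/(6 + √(v + (-1/v + v²/v))))*(-3) = ((-4 + √(v + (-1/v + v)))/(6 + √(v + (-1/v + v))))*(-3) = ((-4 + √(v + (v - 1/v)))/(6 + √(v + (v - 1/v))))*(-3) = ((-4 + √(-1/v + 2*v))/(6 + √(-1/v + 2*v)))*(-3) = -3*(-4 + √(-1/v + 2*v))/(6 + √(-1/v + 2*v)))
(F(-10) - 4)² = (3*(4 - √(-1/(-10) + 2*(-10)))/(6 + √(-1/(-10) + 2*(-10))) - 4)² = (3*(4 - √(-1*(-⅒) - 20))/(6 + √(-1*(-⅒) - 20)) - 4)² = (3*(4 - √(⅒ - 20))/(6 + √(⅒ - 20)) - 4)² = (3*(4 - √(-199/10))/(6 + √(-199/10)) - 4)² = (3*(4 - I*√1990/10)/(6 + I*√1990/10) - 4)² = (-4 + 3*(4 - I*√1990/10)/(6 + I*√1990/10))²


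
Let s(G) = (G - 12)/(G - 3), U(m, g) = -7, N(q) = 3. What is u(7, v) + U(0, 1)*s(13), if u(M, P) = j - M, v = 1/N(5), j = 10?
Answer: 23/10 ≈ 2.3000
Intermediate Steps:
v = 1/3 ≈ 0.33333
s(G) = (-12 + G)/(-3 + G)
u(M, P) = 10 - M
u(7, v) + U(0, 1)*s(13) = (10 - 1*7) - 7*(-12 + 13)/(-3 + 13) = (10 - 7) - 7/10 = 3 - 7/10 = 23/10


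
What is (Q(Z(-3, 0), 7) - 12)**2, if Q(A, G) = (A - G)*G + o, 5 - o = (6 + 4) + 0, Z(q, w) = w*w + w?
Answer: 4356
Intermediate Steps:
Z(q, w) = w + w**2 (Z(q, w) = w**2 + w = w + w**2)
o = -5 (o = 5 - ((6 + 4) + 0) = 5 - (10 + 0) = 5 - 1*10 = 5 - 10 = -5)
Q(A, G) = -5 + G*(A - G) (Q(A, G) = (A - G)*G - 5 = G*(A - G) - 5 = -5 + G*(A - G))
(Q(Z(-3, 0), 7) - 12)**2 = ((-5 - 1*7**2 + (0*(1 + 0))*7) - 12)**2 = ((-5 - 1*49 + (0*1)*7) - 12)**2 = ((-5 - 49 + 0*7) - 12)**2 = ((-5 - 49 + 0) - 12)**2 = (-54 - 12)**2 = (-66)**2 = 4356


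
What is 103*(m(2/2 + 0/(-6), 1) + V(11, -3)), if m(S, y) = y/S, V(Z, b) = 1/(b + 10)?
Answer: 824/7 ≈ 117.71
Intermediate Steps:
V(Z, b) = 1/(10 + b)
103*(m(2/2 + 0/(-6), 1) + V(11, -3)) = 103*(1/(2/2 + 0/(-6)) + 1/(10 - 3)) = 103*(1/(2*(½) + 0*(-⅙)) + 1/7) = 103*(1/(1 + 0) + ⅐) = 103*(1/1 + ⅐) = 103*(1*1 + ⅐) = 103*(1 + ⅐) = 103*(8/7) = 824/7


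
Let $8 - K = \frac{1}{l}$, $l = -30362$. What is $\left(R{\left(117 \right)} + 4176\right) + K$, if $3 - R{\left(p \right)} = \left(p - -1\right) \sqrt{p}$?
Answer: $\frac{127125695}{30362} - 354 \sqrt{13} \approx 2910.6$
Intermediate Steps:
$R{\left(p \right)} = 3 - \sqrt{p} \left(1 + p\right)$ ($R{\left(p \right)} = 3 - \left(p - -1\right) \sqrt{p} = 3 - \left(p + 1\right) \sqrt{p} = 3 - \left(1 + p\right) \sqrt{p} = 3 - \sqrt{p} \left(1 + p\right)$)
$K = \frac{242897}{30362}$ ($K = 8 - \frac{1}{-30362} = 8 - - \frac{1}{30362} = 8 + \frac{1}{30362} = \frac{242897}{30362} \approx 8.0$)
$\left(R{\left(117 \right)} + 4176\right) + K = \left(\left(3 - \sqrt{117} - 117^{\frac{3}{2}}\right) + 4176\right) + \frac{242897}{30362} = \left(\left(3 - 3 \sqrt{13} - 351 \sqrt{13}\right) + 4176\right) + \frac{242897}{30362} = \left(\left(3 - 354 \sqrt{13}\right) + 4176\right) + \frac{242897}{30362} = \left(4179 - 354 \sqrt{13}\right) + \frac{242897}{30362} = \frac{127125695}{30362} - 354 \sqrt{13}$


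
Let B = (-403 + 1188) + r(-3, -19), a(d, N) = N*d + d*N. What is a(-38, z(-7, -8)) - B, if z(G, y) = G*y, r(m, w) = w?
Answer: -5022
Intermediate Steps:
a(d, N) = 2*N*d (a(d, N) = N*d + N*d = 2*N*d)
B = 766 (B = (-403 + 1188) - 19 = 785 - 19 = 766)
a(-38, z(-7, -8)) - B = 2*(-7*(-8))*(-38) - 1*766 = 2*56*(-38) - 766 = -4256 - 766 = -5022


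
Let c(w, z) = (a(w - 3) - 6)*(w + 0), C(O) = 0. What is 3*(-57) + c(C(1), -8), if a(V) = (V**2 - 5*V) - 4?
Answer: -171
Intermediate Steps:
a(V) = -4 + V**2 - 5*V
c(w, z) = w*(5 + (-3 + w)**2 - 5*w) (c(w, z) = ((-4 + (w - 3)**2 - 5*(w - 3)) - 6)*(w + 0) = ((-4 + (-3 + w)**2 - 5*(-3 + w)) - 6)*w = ((-4 + (-3 + w)**2 + (15 - 5*w)) - 6)*w = ((11 + (-3 + w)**2 - 5*w) - 6)*w = (5 + (-3 + w)**2 - 5*w)*w = w*(5 + (-3 + w)**2 - 5*w))
3*(-57) + c(C(1), -8) = 3*(-57) + 0*(14 + 0**2 - 11*0) = -171 + 0*(14 + 0 + 0) = -171 + 0*14 = -171 + 0 = -171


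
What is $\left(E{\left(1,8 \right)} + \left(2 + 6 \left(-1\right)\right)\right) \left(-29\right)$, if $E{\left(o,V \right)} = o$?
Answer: $87$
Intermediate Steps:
$\left(E{\left(1,8 \right)} + \left(2 + 6 \left(-1\right)\right)\right) \left(-29\right) = \left(1 + \left(2 + 6 \left(-1\right)\right)\right) \left(-29\right) = \left(1 + \left(2 - 6\right)\right) \left(-29\right) = \left(1 - 4\right) \left(-29\right) = \left(-3\right) \left(-29\right) = 87$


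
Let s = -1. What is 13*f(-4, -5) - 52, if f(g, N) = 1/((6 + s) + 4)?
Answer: -455/9 ≈ -50.556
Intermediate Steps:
f(g, N) = ⅑ (f(g, N) = 1/((6 - 1) + 4) = 1/(5 + 4) = 1/9 = ⅑)
13*f(-4, -5) - 52 = 13*(⅑) - 52 = 13/9 - 52 = -455/9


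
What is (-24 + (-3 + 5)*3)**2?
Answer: 324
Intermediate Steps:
(-24 + (-3 + 5)*3)**2 = (-24 + 2*3)**2 = (-24 + 6)**2 = (-18)**2 = 324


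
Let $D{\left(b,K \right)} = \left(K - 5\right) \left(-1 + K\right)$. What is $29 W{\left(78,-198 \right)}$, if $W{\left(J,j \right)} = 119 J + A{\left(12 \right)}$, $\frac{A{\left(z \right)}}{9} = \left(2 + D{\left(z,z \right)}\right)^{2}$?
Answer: $1898079$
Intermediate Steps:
$D{\left(b,K \right)} = \left(-1 + K\right) \left(-5 + K\right)$ ($D{\left(b,K \right)} = \left(-5 + K\right) \left(-1 + K\right) = \left(-1 + K\right) \left(-5 + K\right)$)
$A{\left(z \right)} = 9 \left(7 + z^{2} - 6 z\right)^{2}$ ($A{\left(z \right)} = 9 \left(2 + \left(5 + z^{2} - 6 z\right)\right)^{2} = 9 \left(7 + z^{2} - 6 z\right)^{2}$)
$W{\left(J,j \right)} = 56169 + 119 J$ ($W{\left(J,j \right)} = 119 J + 9 \left(7 + 12^{2} - 72\right)^{2} = 119 J + 9 \left(7 + 144 - 72\right)^{2} = 119 J + 9 \cdot 79^{2} = 119 J + 9 \cdot 6241 = 119 J + 56169 = 56169 + 119 J$)
$29 W{\left(78,-198 \right)} = 29 \left(56169 + 119 \cdot 78\right) = 29 \left(56169 + 9282\right) = 29 \cdot 65451 = 1898079$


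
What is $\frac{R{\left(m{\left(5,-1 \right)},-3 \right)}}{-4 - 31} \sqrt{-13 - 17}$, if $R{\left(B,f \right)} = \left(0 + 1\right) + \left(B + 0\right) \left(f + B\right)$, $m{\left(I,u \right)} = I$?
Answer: $- \frac{11 i \sqrt{30}}{35} \approx - 1.7214 i$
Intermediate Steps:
$R{\left(B,f \right)} = 1 + B \left(B + f\right)$
$\frac{R{\left(m{\left(5,-1 \right)},-3 \right)}}{-4 - 31} \sqrt{-13 - 17} = \frac{1 + 5^{2} + 5 \left(-3\right)}{-4 - 31} \sqrt{-13 - 17} = \frac{1 + 25 - 15}{-35} \sqrt{-30} = \left(- \frac{1}{35}\right) 11 i \sqrt{30} = - \frac{11 i \sqrt{30}}{35}$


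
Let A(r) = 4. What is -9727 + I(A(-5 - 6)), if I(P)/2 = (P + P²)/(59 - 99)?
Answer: -9728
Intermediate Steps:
I(P) = -P/20 - P²/20 (I(P) = 2*((P + P²)/(59 - 99)) = 2*((P + P²)/(-40)) = 2*((P + P²)*(-1/40)) = 2*(-P/40 - P²/40) = -P/20 - P²/20)
-9727 + I(A(-5 - 6)) = -9727 - 1/20*4*(1 + 4) = -9727 - 1/20*4*5 = -9727 - 1 = -9728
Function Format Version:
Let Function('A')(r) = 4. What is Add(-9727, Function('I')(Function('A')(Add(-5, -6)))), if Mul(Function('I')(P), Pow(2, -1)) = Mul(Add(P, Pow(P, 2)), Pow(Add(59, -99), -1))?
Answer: -9728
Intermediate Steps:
Function('I')(P) = Add(Mul(Rational(-1, 20), P), Mul(Rational(-1, 20), Pow(P, 2))) (Function('I')(P) = Mul(2, Mul(Add(P, Pow(P, 2)), Pow(Add(59, -99), -1))) = Mul(2, Mul(Add(P, Pow(P, 2)), Pow(-40, -1))) = Mul(2, Mul(Add(P, Pow(P, 2)), Rational(-1, 40))) = Mul(2, Add(Mul(Rational(-1, 40), P), Mul(Rational(-1, 40), Pow(P, 2)))) = Add(Mul(Rational(-1, 20), P), Mul(Rational(-1, 20), Pow(P, 2))))
Add(-9727, Function('I')(Function('A')(Add(-5, -6)))) = Add(-9727, Mul(Rational(-1, 20), 4, Add(1, 4))) = Add(-9727, Mul(Rational(-1, 20), 4, 5)) = Add(-9727, -1) = -9728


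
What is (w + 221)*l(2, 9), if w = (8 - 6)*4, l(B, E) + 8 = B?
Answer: -1374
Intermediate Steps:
l(B, E) = -8 + B
w = 8 (w = 2*4 = 8)
(w + 221)*l(2, 9) = (8 + 221)*(-8 + 2) = 229*(-6) = -1374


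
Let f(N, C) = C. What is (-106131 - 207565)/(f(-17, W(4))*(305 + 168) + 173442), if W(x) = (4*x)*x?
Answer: -156848/101857 ≈ -1.5399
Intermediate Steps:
W(x) = 4*x²
(-106131 - 207565)/(f(-17, W(4))*(305 + 168) + 173442) = (-106131 - 207565)/((4*4²)*(305 + 168) + 173442) = -313696/((4*16)*473 + 173442) = -313696/(64*473 + 173442) = -313696/(30272 + 173442) = -313696/203714 = -313696*1/203714 = -156848/101857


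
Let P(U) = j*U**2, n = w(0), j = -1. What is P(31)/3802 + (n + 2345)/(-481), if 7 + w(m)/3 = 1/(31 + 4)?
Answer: -325444521/64006670 ≈ -5.0845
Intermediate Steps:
w(m) = -732/35 (w(m) = -21 + 3/(31 + 4) = -21 + 3/35 = -732/35)
n = -732/35 ≈ -20.914
P(U) = -U**2
P(31)/3802 + (n + 2345)/(-481) = -1*31**2/3802 + (-732/35 + 2345)/(-481) = -1*961*(1/3802) + (81343/35)*(-1/481) = -961*1/3802 - 81343/16835 = -961/3802 - 81343/16835 = -325444521/64006670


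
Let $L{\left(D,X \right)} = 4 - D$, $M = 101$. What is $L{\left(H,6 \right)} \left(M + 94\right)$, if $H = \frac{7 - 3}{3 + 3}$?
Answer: $650$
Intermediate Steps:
$H = \frac{2}{3}$ ($H = \frac{4}{6} = 4 \cdot \frac{1}{6} = \frac{2}{3} \approx 0.66667$)
$L{\left(H,6 \right)} \left(M + 94\right) = \left(4 - \frac{2}{3}\right) \left(101 + 94\right) = \left(4 - \frac{2}{3}\right) 195 = \frac{10}{3} \cdot 195 = 650$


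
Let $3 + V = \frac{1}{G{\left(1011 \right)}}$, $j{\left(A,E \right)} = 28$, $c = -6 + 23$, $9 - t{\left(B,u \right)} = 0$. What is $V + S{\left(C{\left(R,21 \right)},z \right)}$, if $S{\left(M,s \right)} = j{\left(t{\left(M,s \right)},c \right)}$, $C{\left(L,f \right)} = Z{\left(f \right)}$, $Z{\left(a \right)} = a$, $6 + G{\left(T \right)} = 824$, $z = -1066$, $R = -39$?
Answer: $\frac{20451}{818} \approx 25.001$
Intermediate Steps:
$G{\left(T \right)} = 818$ ($G{\left(T \right)} = -6 + 824 = 818$)
$t{\left(B,u \right)} = 9$ ($t{\left(B,u \right)} = 9 - 0 = 9 + 0 = 9$)
$C{\left(L,f \right)} = f$
$c = 17$
$S{\left(M,s \right)} = 28$
$V = - \frac{2453}{818}$ ($V = -3 + \frac{1}{818} = - \frac{2453}{818} \approx -2.9988$)
$V + S{\left(C{\left(R,21 \right)},z \right)} = - \frac{2453}{818} + 28 = \frac{20451}{818}$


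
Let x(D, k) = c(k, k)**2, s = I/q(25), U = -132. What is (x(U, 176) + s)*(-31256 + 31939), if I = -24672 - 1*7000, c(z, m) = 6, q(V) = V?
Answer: -21017276/25 ≈ -8.4069e+5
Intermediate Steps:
I = -31672 (I = -24672 - 7000 = -31672)
s = -31672/25 ≈ -1266.9
x(D, k) = 36 (x(D, k) = 6**2 = 36)
(x(U, 176) + s)*(-31256 + 31939) = (36 - 31672/25)*(-31256 + 31939) = -30772/25*683 = -21017276/25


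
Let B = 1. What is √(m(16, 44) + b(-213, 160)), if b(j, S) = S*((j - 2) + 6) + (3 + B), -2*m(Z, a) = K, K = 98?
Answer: I*√33485 ≈ 182.99*I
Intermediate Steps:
m(Z, a) = -49 (m(Z, a) = -½*98 = -49)
b(j, S) = 4 + S*(4 + j) (b(j, S) = S*((j - 2) + 6) + (3 + 1) = S*((-2 + j) + 6) + 4 = S*(4 + j) + 4 = 4 + S*(4 + j))
√(m(16, 44) + b(-213, 160)) = √(-49 + (4 + 4*160 + 160*(-213))) = √(-49 + (4 + 640 - 34080)) = √(-49 - 33436) = √(-33485) = I*√33485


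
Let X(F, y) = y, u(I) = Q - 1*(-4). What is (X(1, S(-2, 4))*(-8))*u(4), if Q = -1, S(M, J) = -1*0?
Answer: 0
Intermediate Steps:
S(M, J) = 0
u(I) = 3 (u(I) = -1 - 1*(-4) = -1 + 4 = 3)
(X(1, S(-2, 4))*(-8))*u(4) = (0*(-8))*3 = 0*3 = 0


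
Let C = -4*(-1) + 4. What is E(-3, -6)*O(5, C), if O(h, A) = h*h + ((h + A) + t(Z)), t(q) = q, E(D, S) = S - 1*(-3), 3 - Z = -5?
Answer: -138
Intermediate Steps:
Z = 8 (Z = 3 - 1*(-5) = 3 + 5 = 8)
E(D, S) = 3 + S (E(D, S) = S + 3 = 3 + S)
C = 8 (C = 4 + 4 = 8)
O(h, A) = 8 + A + h + h² (O(h, A) = h*h + ((h + A) + 8) = h² + ((A + h) + 8) = h² + (8 + A + h) = 8 + A + h + h²)
E(-3, -6)*O(5, C) = (3 - 6)*(8 + 8 + 5 + 5²) = -3*(8 + 8 + 5 + 25) = -3*46 = -138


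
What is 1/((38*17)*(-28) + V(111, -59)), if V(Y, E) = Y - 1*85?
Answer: -1/18062 ≈ -5.5365e-5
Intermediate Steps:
V(Y, E) = -85 + Y (V(Y, E) = Y - 85 = -85 + Y)
1/((38*17)*(-28) + V(111, -59)) = 1/((38*17)*(-28) + (-85 + 111)) = 1/(646*(-28) + 26) = 1/(-18088 + 26) = 1/(-18062) = -1/18062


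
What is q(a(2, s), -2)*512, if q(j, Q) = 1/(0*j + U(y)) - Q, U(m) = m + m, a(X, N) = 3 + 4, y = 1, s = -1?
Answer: 1280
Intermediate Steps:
a(X, N) = 7
U(m) = 2*m
q(j, Q) = ½ - Q (q(j, Q) = 1/(0*j + 2*1) - Q = 1/(0 + 2) - Q = 1/2 - Q = ½ - Q)
q(a(2, s), -2)*512 = (½ - 1*(-2))*512 = (½ + 2)*512 = (5/2)*512 = 1280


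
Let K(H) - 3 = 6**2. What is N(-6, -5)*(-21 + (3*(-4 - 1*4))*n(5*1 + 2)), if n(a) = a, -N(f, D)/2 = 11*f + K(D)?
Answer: -10206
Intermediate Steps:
K(H) = 39 (K(H) = 3 + 6**2 = 3 + 36 = 39)
N(f, D) = -78 - 22*f (N(f, D) = -2*(11*f + 39) = -2*(39 + 11*f) = -78 - 22*f)
N(-6, -5)*(-21 + (3*(-4 - 1*4))*n(5*1 + 2)) = (-78 - 22*(-6))*(-21 + (3*(-4 - 1*4))*(5*1 + 2)) = (-78 + 132)*(-21 + (3*(-4 - 4))*(5 + 2)) = 54*(-21 + (3*(-8))*7) = 54*(-21 - 24*7) = 54*(-21 - 168) = 54*(-189) = -10206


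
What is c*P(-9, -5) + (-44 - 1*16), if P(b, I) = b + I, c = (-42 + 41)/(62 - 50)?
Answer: -353/6 ≈ -58.833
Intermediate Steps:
c = -1/12 ≈ -0.083333
P(b, I) = I + b
c*P(-9, -5) + (-44 - 1*16) = -(-5 - 9)/12 + (-44 - 1*16) = -1/12*(-14) + (-44 - 16) = 7/6 - 60 = -353/6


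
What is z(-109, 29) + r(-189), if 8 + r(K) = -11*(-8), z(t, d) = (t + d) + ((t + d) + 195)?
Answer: 115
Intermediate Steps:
z(t, d) = 195 + 2*d + 2*t (z(t, d) = (d + t) + ((d + t) + 195) = (d + t) + (195 + d + t) = 195 + 2*d + 2*t)
r(K) = 80 (r(K) = -8 - 11*(-8) = -8 + 88 = 80)
z(-109, 29) + r(-189) = (195 + 2*29 + 2*(-109)) + 80 = (195 + 58 - 218) + 80 = 35 + 80 = 115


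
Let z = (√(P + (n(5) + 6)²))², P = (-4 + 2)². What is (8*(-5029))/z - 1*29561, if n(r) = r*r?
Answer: -28566597/965 ≈ -29603.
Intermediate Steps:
n(r) = r²
P = 4 (P = (-2)² = 4)
z = 965 (z = (√(4 + (5² + 6)²))² = (√(4 + (25 + 6)²))² = (√(4 + 31²))² = (√(4 + 961))² = (√965)² = 965)
(8*(-5029))/z - 1*29561 = (8*(-5029))/965 - 1*29561 = -40232*1/965 - 29561 = -40232/965 - 29561 = -28566597/965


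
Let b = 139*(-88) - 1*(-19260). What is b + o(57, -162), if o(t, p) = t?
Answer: 7085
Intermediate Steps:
b = 7028 (b = -12232 + 19260 = 7028)
b + o(57, -162) = 7028 + 57 = 7085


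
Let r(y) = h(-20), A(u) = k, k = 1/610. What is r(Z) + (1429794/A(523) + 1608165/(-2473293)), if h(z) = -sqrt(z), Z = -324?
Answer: 719047562764485/824431 - 2*I*sqrt(5) ≈ 8.7217e+8 - 4.4721*I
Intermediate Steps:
k = 1/610 ≈ 0.0016393
A(u) = 1/610
r(y) = -2*I*sqrt(5) (r(y) = -sqrt(-20) = -2*I*sqrt(5))
r(Z) + (1429794/A(523) + 1608165/(-2473293)) = -2*I*sqrt(5) + (1429794/(1/610) + 1608165/(-2473293)) = -2*I*sqrt(5) + (1429794*610 + 1608165*(-1/2473293)) = -2*I*sqrt(5) + (872174340 - 536055/824431) = -2*I*sqrt(5) + 719047562764485/824431 = 719047562764485/824431 - 2*I*sqrt(5)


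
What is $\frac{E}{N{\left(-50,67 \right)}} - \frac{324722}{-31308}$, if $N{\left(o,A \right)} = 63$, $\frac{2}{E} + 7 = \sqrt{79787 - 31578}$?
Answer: $\frac{5864481929}{565422480} + \frac{\sqrt{48209}}{1517040} \approx 10.372$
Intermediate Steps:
$E = \frac{2}{-7 + \sqrt{48209}}$ ($E = \frac{2}{-7 + \sqrt{79787 - 31578}} = \frac{2}{-7 + \sqrt{48209}} \approx 0.0094089$)
$\frac{E}{N{\left(-50,67 \right)}} - \frac{324722}{-31308} = \frac{\frac{1}{3440} + \frac{\sqrt{48209}}{24080}}{63} - \frac{324722}{-31308} = \left(\frac{1}{3440} + \frac{\sqrt{48209}}{24080}\right) \frac{1}{63} - - \frac{162361}{15654} = \left(\frac{1}{216720} + \frac{\sqrt{48209}}{1517040}\right) + \frac{162361}{15654} = \frac{5864481929}{565422480} + \frac{\sqrt{48209}}{1517040}$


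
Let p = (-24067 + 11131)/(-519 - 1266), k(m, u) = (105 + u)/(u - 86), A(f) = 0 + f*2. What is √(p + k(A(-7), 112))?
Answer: 3*√8462090/2210 ≈ 3.9488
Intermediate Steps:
A(f) = 2*f (A(f) = 0 + 2*f = 2*f)
k(m, u) = (105 + u)/(-86 + u)
p = 616/85 (p = -12936/(-1785) = -12936*(-1/1785) = 616/85 ≈ 7.2471)
√(p + k(A(-7), 112)) = √(616/85 + (105 + 112)/(-86 + 112)) = √(616/85 + 217/26) = √(34461/2210) = 3*√8462090/2210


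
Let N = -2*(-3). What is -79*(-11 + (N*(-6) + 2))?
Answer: 3555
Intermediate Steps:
N = 6
-79*(-11 + (N*(-6) + 2)) = -79*(-11 + (6*(-6) + 2)) = -79*(-11 + (-36 + 2)) = -79*(-11 - 34) = -79*(-45) = 3555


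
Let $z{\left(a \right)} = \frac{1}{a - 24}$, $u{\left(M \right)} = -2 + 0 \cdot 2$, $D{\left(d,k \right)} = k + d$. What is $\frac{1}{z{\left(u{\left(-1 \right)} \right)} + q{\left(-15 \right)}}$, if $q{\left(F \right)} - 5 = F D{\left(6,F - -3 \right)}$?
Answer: $\frac{26}{2469} \approx 0.010531$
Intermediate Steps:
$D{\left(d,k \right)} = d + k$
$u{\left(M \right)} = -2$ ($u{\left(M \right)} = -2 + 0 = -2$)
$z{\left(a \right)} = \frac{1}{-24 + a}$
$q{\left(F \right)} = 5 + F \left(9 + F\right)$ ($q{\left(F \right)} = 5 + F \left(6 + \left(F - -3\right)\right) = 5 + F \left(6 + \left(F + 3\right)\right) = 5 + F \left(6 + \left(3 + F\right)\right) = 5 + F \left(9 + F\right)$)
$\frac{1}{z{\left(u{\left(-1 \right)} \right)} + q{\left(-15 \right)}} = \frac{1}{\frac{1}{-24 - 2} - \left(-5 + 15 \left(9 - 15\right)\right)} = \frac{1}{\frac{1}{-26} + \left(5 - -90\right)} = \frac{1}{- \frac{1}{26} + \left(5 + 90\right)} = \frac{1}{- \frac{1}{26} + 95} = \frac{1}{\frac{2469}{26}} = \frac{26}{2469}$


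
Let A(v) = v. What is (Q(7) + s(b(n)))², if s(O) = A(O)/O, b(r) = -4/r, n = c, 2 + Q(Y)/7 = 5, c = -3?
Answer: 484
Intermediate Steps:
Q(Y) = 21 (Q(Y) = -14 + 7*5 = -14 + 35 = 21)
n = -3
s(O) = 1 (s(O) = O/O = 1)
(Q(7) + s(b(n)))² = (21 + 1)² = 22² = 484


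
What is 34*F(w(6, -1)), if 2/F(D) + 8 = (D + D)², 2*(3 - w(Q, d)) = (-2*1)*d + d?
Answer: 4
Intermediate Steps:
w(Q, d) = 3 + d/2 (w(Q, d) = 3 - ((-2*1)*d + d)/2 = 3 - (-2*d + d)/2 = 3 - (-1)*d/2 = 3 + d/2)
F(D) = 2/(-8 + 4*D²) (F(D) = 2/(-8 + (D + D)²) = 2/(-8 + (2*D)²) = 2/(-8 + 4*D²))
34*F(w(6, -1)) = 34*(1/(2*(-2 + (3 + (½)*(-1))²))) = 34*(1/(2*(-2 + (3 - ½)²))) = 34*(1/(2*(-2 + (5/2)²))) = 34*(1/(2*(-2 + 25/4))) = 34*(1/(2*(17/4))) = 34*((½)*(4/17)) = 34*(2/17) = 4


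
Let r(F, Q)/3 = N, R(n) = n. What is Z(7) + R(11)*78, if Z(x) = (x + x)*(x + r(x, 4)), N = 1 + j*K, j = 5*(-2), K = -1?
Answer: 1418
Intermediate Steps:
j = -10
N = 11 (N = 1 - 10*(-1) = 1 + 10 = 11)
r(F, Q) = 33 (r(F, Q) = 3*11 = 33)
Z(x) = 2*x*(33 + x) (Z(x) = (x + x)*(x + 33) = (2*x)*(33 + x) = 2*x*(33 + x))
Z(7) + R(11)*78 = 2*7*(33 + 7) + 11*78 = 2*7*40 + 858 = 560 + 858 = 1418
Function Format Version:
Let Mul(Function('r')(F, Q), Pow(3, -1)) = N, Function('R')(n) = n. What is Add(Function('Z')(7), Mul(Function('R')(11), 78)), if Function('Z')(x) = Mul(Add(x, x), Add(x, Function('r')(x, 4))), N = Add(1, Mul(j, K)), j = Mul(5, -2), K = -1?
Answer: 1418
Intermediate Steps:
j = -10
N = 11 (N = Add(1, Mul(-10, -1)) = Add(1, 10) = 11)
Function('r')(F, Q) = 33 (Function('r')(F, Q) = Mul(3, 11) = 33)
Function('Z')(x) = Mul(2, x, Add(33, x)) (Function('Z')(x) = Mul(Add(x, x), Add(x, 33)) = Mul(Mul(2, x), Add(33, x)) = Mul(2, x, Add(33, x)))
Add(Function('Z')(7), Mul(Function('R')(11), 78)) = Add(Mul(2, 7, Add(33, 7)), Mul(11, 78)) = Add(Mul(2, 7, 40), 858) = Add(560, 858) = 1418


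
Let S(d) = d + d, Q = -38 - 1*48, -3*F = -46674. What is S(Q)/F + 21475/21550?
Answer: 6608029/6705498 ≈ 0.98546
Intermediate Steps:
F = 15558 (F = -⅓*(-46674) = 15558)
Q = -86 (Q = -38 - 48 = -86)
S(d) = 2*d
S(Q)/F + 21475/21550 = (2*(-86))/15558 + 21475/21550 = -172*1/15558 + 21475*(1/21550) = -86/7779 + 859/862 = 6608029/6705498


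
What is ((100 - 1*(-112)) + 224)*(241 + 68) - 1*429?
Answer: 134295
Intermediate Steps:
((100 - 1*(-112)) + 224)*(241 + 68) - 1*429 = ((100 + 112) + 224)*309 - 429 = (212 + 224)*309 - 429 = 436*309 - 429 = 134724 - 429 = 134295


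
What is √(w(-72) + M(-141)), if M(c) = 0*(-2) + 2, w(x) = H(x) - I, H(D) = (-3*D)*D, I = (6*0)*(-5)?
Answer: 5*I*√622 ≈ 124.7*I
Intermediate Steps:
I = 0 (I = 0*(-5) = 0)
H(D) = -3*D²
w(x) = -3*x² (w(x) = -3*x² - 1*0 = -3*x² + 0 = -3*x²)
M(c) = 2 (M(c) = 0 + 2 = 2)
√(w(-72) + M(-141)) = √(-3*(-72)² + 2) = √(-3*5184 + 2) = √(-15552 + 2) = √(-15550) = 5*I*√622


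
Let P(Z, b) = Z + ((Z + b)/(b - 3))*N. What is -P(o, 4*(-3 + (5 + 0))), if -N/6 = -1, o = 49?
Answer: -587/5 ≈ -117.40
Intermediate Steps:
N = 6 (N = -6*(-1) = 6)
P(Z, b) = Z + 6*(Z + b)/(-3 + b) (P(Z, b) = Z + ((Z + b)/(b - 3))*6 = Z + ((Z + b)/(-3 + b))*6 = Z + 6*(Z + b)/(-3 + b))
-P(o, 4*(-3 + (5 + 0))) = -(3*49 + 6*(4*(-3 + (5 + 0))) + 49*(4*(-3 + (5 + 0))))/(-3 + 4*(-3 + (5 + 0))) = -(147 + 6*(4*(-3 + 5)) + 49*(4*(-3 + 5)))/(-3 + 4*(-3 + 5)) = -(147 + 6*(4*2) + 49*(4*2))/(-3 + 4*2) = -(147 + 6*8 + 49*8)/(-3 + 8) = -(147 + 48 + 392)/5 = -587/5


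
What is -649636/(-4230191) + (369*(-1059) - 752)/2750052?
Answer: 130315710179/11633245219932 ≈ 0.011202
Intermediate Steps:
-649636/(-4230191) + (369*(-1059) - 752)/2750052 = -649636*(-1/4230191) + (-390771 - 752)*(1/2750052) = 649636/4230191 - 391523*1/2750052 = 649636/4230191 - 391523/2750052 = 130315710179/11633245219932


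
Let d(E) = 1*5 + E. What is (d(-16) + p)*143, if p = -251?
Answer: -37466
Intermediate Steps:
d(E) = 5 + E
(d(-16) + p)*143 = ((5 - 16) - 251)*143 = (-11 - 251)*143 = -262*143 = -37466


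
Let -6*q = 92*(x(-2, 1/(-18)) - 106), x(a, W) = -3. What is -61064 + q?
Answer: -178178/3 ≈ -59393.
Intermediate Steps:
q = 5014/3 (q = -46*(-3 - 106)/3 = -46*(-109)/3 = -⅙*(-10028) = 5014/3 ≈ 1671.3)
-61064 + q = -61064 + 5014/3 = -178178/3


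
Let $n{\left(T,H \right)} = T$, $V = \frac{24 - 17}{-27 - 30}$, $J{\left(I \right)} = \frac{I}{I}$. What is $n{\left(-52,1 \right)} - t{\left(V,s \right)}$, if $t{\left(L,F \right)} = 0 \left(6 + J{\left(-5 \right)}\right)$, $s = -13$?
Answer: $-52$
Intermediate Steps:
$J{\left(I \right)} = 1$
$V = - \frac{7}{57}$ ($V = \frac{7}{-57} = 7 \left(- \frac{1}{57}\right) = - \frac{7}{57} \approx -0.12281$)
$t{\left(L,F \right)} = 0$ ($t{\left(L,F \right)} = 0 \left(6 + 1\right) = 0 \cdot 7 = 0$)
$n{\left(-52,1 \right)} - t{\left(V,s \right)} = -52 - 0 = -52 + 0 = -52$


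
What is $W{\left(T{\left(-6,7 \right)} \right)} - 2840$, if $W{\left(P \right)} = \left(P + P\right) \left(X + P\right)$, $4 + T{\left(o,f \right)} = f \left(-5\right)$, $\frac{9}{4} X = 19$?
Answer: $- \frac{1370}{3} \approx -456.67$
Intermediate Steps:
$X = \frac{76}{9}$ ($X = \frac{4}{9} \cdot 19 = \frac{76}{9} \approx 8.4444$)
$T{\left(o,f \right)} = -4 - 5 f$ ($T{\left(o,f \right)} = -4 + f \left(-5\right) = -4 - 5 f$)
$W{\left(P \right)} = 2 P \left(\frac{76}{9} + P\right)$ ($W{\left(P \right)} = \left(P + P\right) \left(\frac{76}{9} + P\right) = 2 P \left(\frac{76}{9} + P\right)$)
$W{\left(T{\left(-6,7 \right)} \right)} - 2840 = \frac{2 \left(-4 - 35\right) \left(76 + 9 \left(-4 - 35\right)\right)}{9} - 2840 = \frac{2}{9} \left(-39\right) \left(76 + 9 \left(-39\right)\right) - 2840 = \frac{2}{9} \left(-39\right) \left(76 - 351\right) - 2840 = \frac{2}{9} \left(-39\right) \left(-275\right) - 2840 = \frac{7150}{3} - 2840 = - \frac{1370}{3}$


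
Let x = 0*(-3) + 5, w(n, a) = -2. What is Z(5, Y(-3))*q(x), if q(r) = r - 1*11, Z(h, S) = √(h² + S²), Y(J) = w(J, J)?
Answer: -6*√29 ≈ -32.311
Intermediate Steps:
Y(J) = -2
x = 5 (x = 0 + 5 = 5)
Z(h, S) = √(S² + h²)
q(r) = -11 + r (q(r) = r - 11 = -11 + r)
Z(5, Y(-3))*q(x) = √((-2)² + 5²)*(-11 + 5) = √(4 + 25)*(-6) = √29*(-6) = -6*√29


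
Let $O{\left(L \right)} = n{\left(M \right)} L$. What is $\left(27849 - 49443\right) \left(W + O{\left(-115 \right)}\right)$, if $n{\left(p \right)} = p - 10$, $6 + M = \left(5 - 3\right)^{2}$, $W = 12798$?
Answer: $-306159732$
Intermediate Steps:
$M = -2$ ($M = -6 + \left(5 - 3\right)^{2} = -6 + 2^{2} = -6 + 4 = -2$)
$n{\left(p \right)} = -10 + p$
$O{\left(L \right)} = - 12 L$ ($O{\left(L \right)} = \left(-10 - 2\right) L = - 12 L$)
$\left(27849 - 49443\right) \left(W + O{\left(-115 \right)}\right) = \left(27849 - 49443\right) \left(12798 - -1380\right) = - 21594 \left(12798 + 1380\right) = \left(-21594\right) 14178 = -306159732$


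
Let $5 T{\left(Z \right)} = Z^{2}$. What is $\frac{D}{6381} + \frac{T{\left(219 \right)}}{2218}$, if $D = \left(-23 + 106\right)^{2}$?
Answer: $\frac{382438151}{70765290} \approx 5.4043$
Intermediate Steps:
$T{\left(Z \right)} = \frac{Z^{2}}{5}$
$D = 6889$ ($D = 83^{2} = 6889$)
$\frac{D}{6381} + \frac{T{\left(219 \right)}}{2218} = \frac{6889}{6381} + \frac{\frac{1}{5} \cdot 219^{2}}{2218} = 6889 \cdot \frac{1}{6381} + \frac{1}{5} \cdot 47961 \cdot \frac{1}{2218} = \frac{6889}{6381} + \frac{47961}{5} \cdot \frac{1}{2218} = \frac{6889}{6381} + \frac{47961}{11090} = \frac{382438151}{70765290}$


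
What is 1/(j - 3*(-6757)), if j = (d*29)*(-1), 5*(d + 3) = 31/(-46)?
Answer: 230/4683239 ≈ 4.9111e-5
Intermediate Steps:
d = -721/230 (d = -3 + (31/(-46))/5 = -3 + (31*(-1/46))/5 = -3 + (1/5)*(-31/46) = -3 - 31/230 = -721/230 ≈ -3.1348)
j = 20909/230 (j = -721/230*29*(-1) = -20909/230*(-1) = 20909/230 ≈ 90.909)
1/(j - 3*(-6757)) = 1/(20909/230 - 3*(-6757)) = 1/(20909/230 + 20271) = 1/(4683239/230) = 230/4683239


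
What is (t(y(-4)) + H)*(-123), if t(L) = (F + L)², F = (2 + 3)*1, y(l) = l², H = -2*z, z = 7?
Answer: -52521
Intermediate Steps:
H = -14 (H = -2*7 = -14)
F = 5 (F = 5*1 = 5)
t(L) = (5 + L)²
(t(y(-4)) + H)*(-123) = ((5 + (-4)²)² - 14)*(-123) = ((5 + 16)² - 14)*(-123) = (21² - 14)*(-123) = (441 - 14)*(-123) = 427*(-123) = -52521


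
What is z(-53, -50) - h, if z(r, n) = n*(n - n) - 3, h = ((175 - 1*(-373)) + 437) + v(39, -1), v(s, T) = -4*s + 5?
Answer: -837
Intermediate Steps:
v(s, T) = 5 - 4*s
h = 834 (h = ((175 - 1*(-373)) + 437) + (5 - 4*39) = ((175 + 373) + 437) + (5 - 156) = (548 + 437) - 151 = 985 - 151 = 834)
z(r, n) = -3 (z(r, n) = n*0 - 3 = 0 - 3 = -3)
z(-53, -50) - h = -3 - 1*834 = -3 - 834 = -837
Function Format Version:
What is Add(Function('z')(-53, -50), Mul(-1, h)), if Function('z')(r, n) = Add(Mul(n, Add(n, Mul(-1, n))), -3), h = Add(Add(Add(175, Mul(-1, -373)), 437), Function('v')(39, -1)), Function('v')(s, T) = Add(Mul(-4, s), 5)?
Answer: -837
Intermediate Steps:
Function('v')(s, T) = Add(5, Mul(-4, s))
h = 834 (h = Add(Add(Add(175, Mul(-1, -373)), 437), Add(5, Mul(-4, 39))) = Add(Add(Add(175, 373), 437), Add(5, -156)) = Add(Add(548, 437), -151) = Add(985, -151) = 834)
Function('z')(r, n) = -3 (Function('z')(r, n) = Add(Mul(n, 0), -3) = Add(0, -3) = -3)
Add(Function('z')(-53, -50), Mul(-1, h)) = Add(-3, Mul(-1, 834)) = Add(-3, -834) = -837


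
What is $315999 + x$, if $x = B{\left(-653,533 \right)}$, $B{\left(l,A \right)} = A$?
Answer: $316532$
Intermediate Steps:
$x = 533$
$315999 + x = 315999 + 533 = 316532$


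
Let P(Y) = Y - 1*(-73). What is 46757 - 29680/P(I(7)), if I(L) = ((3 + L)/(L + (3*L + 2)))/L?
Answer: 35550979/767 ≈ 46351.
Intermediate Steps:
I(L) = (3 + L)/(L*(2 + 4*L)) (I(L) = ((3 + L)/(L + (2 + 3*L)))/L = ((3 + L)/(2 + 4*L))/L = (3 + L)/(L*(2 + 4*L)))
P(Y) = 73 + Y (P(Y) = Y + 73 = 73 + Y)
46757 - 29680/P(I(7)) = 46757 - 29680/(73 + (1/2)*(3 + 7)/(7*(1 + 2*7))) = 46757 - 29680/(73 + (1/2)*(1/7)*10/(1 + 14)) = 46757 - 29680/(73 + (1/2)*(1/7)*10/15) = 46757 - 29680/(73 + (1/2)*(1/7)*(1/15)*10) = 46757 - 29680/(73 + 1/21) = 46757 - 29680/1534/21 = 46757 - 29680*21/1534 = 46757 - 311640/767 = 35550979/767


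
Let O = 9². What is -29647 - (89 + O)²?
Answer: -58547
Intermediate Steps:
O = 81
-29647 - (89 + O)² = -29647 - (89 + 81)² = -29647 - 1*170² = -29647 - 1*28900 = -29647 - 28900 = -58547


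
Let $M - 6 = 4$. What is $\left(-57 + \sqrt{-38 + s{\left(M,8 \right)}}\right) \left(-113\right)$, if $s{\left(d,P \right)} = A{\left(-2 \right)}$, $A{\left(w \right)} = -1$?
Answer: $6441 - 113 i \sqrt{39} \approx 6441.0 - 705.68 i$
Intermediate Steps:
$M = 10$ ($M = 6 + 4 = 10$)
$s{\left(d,P \right)} = -1$
$\left(-57 + \sqrt{-38 + s{\left(M,8 \right)}}\right) \left(-113\right) = \left(-57 + \sqrt{-38 - 1}\right) \left(-113\right) = \left(-57 + \sqrt{-39}\right) \left(-113\right) = \left(-57 + i \sqrt{39}\right) \left(-113\right) = 6441 - 113 i \sqrt{39}$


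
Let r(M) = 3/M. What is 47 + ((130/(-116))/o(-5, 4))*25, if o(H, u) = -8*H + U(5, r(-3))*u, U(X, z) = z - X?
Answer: 41991/928 ≈ 45.249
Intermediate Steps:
o(H, u) = -8*H - 6*u (o(H, u) = -8*H + (3/(-3) - 1*5)*u = -8*H + (3*(-⅓) - 5)*u = -8*H + (-1 - 5)*u = -8*H - 6*u)
47 + ((130/(-116))/o(-5, 4))*25 = 47 + ((130/(-116))/(-8*(-5) - 6*4))*25 = 47 + ((130*(-1/116))/(40 - 24))*25 = 47 - 65/58/16*25 = 47 - 65/58*1/16*25 = 47 - 65/928*25 = 47 - 1625/928 = 41991/928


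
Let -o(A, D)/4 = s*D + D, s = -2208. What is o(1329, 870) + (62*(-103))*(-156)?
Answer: 8676576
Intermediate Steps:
o(A, D) = 8828*D (o(A, D) = -4*(-2208*D + D) = -(-8828)*D = 8828*D)
o(1329, 870) + (62*(-103))*(-156) = 8828*870 + (62*(-103))*(-156) = 7680360 - 6386*(-156) = 7680360 + 996216 = 8676576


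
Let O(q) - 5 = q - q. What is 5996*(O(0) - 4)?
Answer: 5996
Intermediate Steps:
O(q) = 5 (O(q) = 5 + (q - q) = 5 + 0 = 5)
5996*(O(0) - 4) = 5996*(5 - 4) = 5996*1 = 5996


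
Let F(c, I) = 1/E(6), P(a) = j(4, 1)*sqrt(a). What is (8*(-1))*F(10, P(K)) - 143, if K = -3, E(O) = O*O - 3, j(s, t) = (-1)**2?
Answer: -4727/33 ≈ -143.24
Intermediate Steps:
j(s, t) = 1
E(O) = -3 + O**2 (E(O) = O**2 - 3 = -3 + O**2)
P(a) = sqrt(a) (P(a) = 1*sqrt(a) = sqrt(a))
F(c, I) = 1/33 (F(c, I) = 1/(-3 + 6**2) = 1/(-3 + 36) = 1/33)
(8*(-1))*F(10, P(K)) - 143 = (8*(-1))*(1/33) - 143 = -8*1/33 - 143 = -8/33 - 143 = -4727/33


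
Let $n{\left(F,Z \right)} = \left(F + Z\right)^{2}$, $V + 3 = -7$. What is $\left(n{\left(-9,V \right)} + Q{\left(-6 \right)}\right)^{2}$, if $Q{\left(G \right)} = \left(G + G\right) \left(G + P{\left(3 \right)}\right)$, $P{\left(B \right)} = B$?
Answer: $157609$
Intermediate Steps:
$V = -10$ ($V = -3 - 7 = -10$)
$Q{\left(G \right)} = 2 G \left(3 + G\right)$ ($Q{\left(G \right)} = \left(G + G\right) \left(G + 3\right) = 2 G \left(3 + G\right)$)
$\left(n{\left(-9,V \right)} + Q{\left(-6 \right)}\right)^{2} = \left(\left(-9 - 10\right)^{2} + 2 \left(-6\right) \left(3 - 6\right)\right)^{2} = \left(\left(-19\right)^{2} + 2 \left(-6\right) \left(-3\right)\right)^{2} = \left(361 + 36\right)^{2} = 397^{2} = 157609$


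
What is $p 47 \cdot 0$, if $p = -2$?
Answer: $0$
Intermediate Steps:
$p 47 \cdot 0 = \left(-2\right) 47 \cdot 0 = \left(-94\right) 0 = 0$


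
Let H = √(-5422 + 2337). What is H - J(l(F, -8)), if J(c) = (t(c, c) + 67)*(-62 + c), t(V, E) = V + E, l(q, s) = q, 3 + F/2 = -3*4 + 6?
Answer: 2480 + I*√3085 ≈ 2480.0 + 55.543*I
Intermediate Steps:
F = -18 (F = -6 + 2*(-3*4 + 6) = -6 + 2*(-12 + 6) = -6 + 2*(-6) = -6 - 12 = -18)
t(V, E) = E + V
J(c) = (-62 + c)*(67 + 2*c) (J(c) = ((c + c) + 67)*(-62 + c) = (2*c + 67)*(-62 + c) = (67 + 2*c)*(-62 + c) = (-62 + c)*(67 + 2*c))
H = I*√3085 (H = √(-3085) = I*√3085 ≈ 55.543*I)
H - J(l(F, -8)) = I*√3085 - (-4154 - 57*(-18) + 2*(-18)²) = I*√3085 - (-4154 + 1026 + 2*324) = I*√3085 - (-4154 + 1026 + 648) = I*√3085 - 1*(-2480) = I*√3085 + 2480 = 2480 + I*√3085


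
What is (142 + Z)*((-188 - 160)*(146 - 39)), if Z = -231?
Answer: 3314004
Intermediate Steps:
(142 + Z)*((-188 - 160)*(146 - 39)) = (142 - 231)*((-188 - 160)*(146 - 39)) = -(-30972)*107 = -89*(-37236) = 3314004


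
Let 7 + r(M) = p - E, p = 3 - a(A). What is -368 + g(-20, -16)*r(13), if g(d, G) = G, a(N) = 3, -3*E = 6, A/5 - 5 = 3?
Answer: -288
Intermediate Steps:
A = 40 (A = 25 + 5*3 = 25 + 15 = 40)
E = -2 (E = -⅓*6 = -2)
p = 0 (p = 3 - 1*3 = 3 - 3 = 0)
r(M) = -5 (r(M) = -7 + (0 - 1*(-2)) = -7 + (0 + 2) = -7 + 2 = -5)
-368 + g(-20, -16)*r(13) = -368 - 16*(-5) = -368 + 80 = -288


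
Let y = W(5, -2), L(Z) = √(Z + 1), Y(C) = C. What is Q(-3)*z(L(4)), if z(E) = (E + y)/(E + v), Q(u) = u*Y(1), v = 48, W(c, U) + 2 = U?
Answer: 591/2299 - 156*√5/2299 ≈ 0.10534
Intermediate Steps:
W(c, U) = -2 + U
L(Z) = √(1 + Z)
y = -4 (y = -2 - 2 = -4)
Q(u) = u (Q(u) = u*1 = u)
z(E) = (-4 + E)/(48 + E) (z(E) = (E - 4)/(E + 48) = (-4 + E)/(48 + E))
Q(-3)*z(L(4)) = -3*(-4 + √(1 + 4))/(48 + √(1 + 4)) = -3*(-4 + √5)/(48 + √5)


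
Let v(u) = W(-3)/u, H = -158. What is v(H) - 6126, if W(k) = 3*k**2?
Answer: -967935/158 ≈ -6126.2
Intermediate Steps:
v(u) = 27/u (v(u) = (3*(-3)**2)/u = (3*9)/u = 27/u)
v(H) - 6126 = 27/(-158) - 6126 = 27*(-1/158) - 6126 = -27/158 - 6126 = -967935/158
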